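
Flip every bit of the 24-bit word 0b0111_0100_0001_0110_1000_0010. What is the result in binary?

0b100010111110100101111101

Invert each bit: 011101000001011010000010 → 100010111110100101111101.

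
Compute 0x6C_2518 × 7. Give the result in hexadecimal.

0x2F503A8

Multiply each base-16 digit by 7, carrying:
  8×7 = 56 → write 8 carry 3
  1×7+3 = 10 → write A
  5×7 = 35 → write 3 carry 2
  2×7+2 = 16 → write 0 carry 1
  C×7+1 = 85 → write 5 carry 5
  6×7+5 = 47 → write F carry 2
  remaining carry: 2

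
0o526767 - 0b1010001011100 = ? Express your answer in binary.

0o526767 = 0b101010110111110111 in binary.
Subtract column by column in base 2:
  1-0 → 1
  1-0 → 1
  1-1 → 0
  0-1 → 1 (borrow)
  1-1-1 → 1 (borrow)
  1-0-1 → 0
  1-1 → 0
  1-0 → 1
  1-0 → 1
  0-0 → 0
  1-1 → 0
  1-0 → 1
  0-1 → 1 (borrow)
  1-0-1 → 0
  0-0 → 0
  1-0 → 1
  0-0 → 0
  1-0 → 1

0b101001100110011011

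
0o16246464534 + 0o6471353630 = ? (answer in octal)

0o24740040364

Add column by column in base 8, right to left:
  4+0 = 4
  3+3 = 6
  5+6 = 3 carry 1
  4+3+1 = 0 carry 1
  6+5+1 = 4 carry 1
  4+3+1 = 0 carry 1
  6+1+1 = 0 carry 1
  4+7+1 = 4 carry 1
  2+4+1 = 7
  6+6 = 4 carry 1
  1+0+1 = 2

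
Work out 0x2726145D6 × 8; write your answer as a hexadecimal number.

0x13930A2EB0

Multiply each base-16 digit by 8, carrying:
  6×8 = 48 → write 0 carry 3
  D×8+3 = 107 → write B carry 6
  5×8+6 = 46 → write E carry 2
  4×8+2 = 34 → write 2 carry 2
  1×8+2 = 10 → write A
  6×8 = 48 → write 0 carry 3
  2×8+3 = 19 → write 3 carry 1
  7×8+1 = 57 → write 9 carry 3
  2×8+3 = 19 → write 3 carry 1
  remaining carry: 1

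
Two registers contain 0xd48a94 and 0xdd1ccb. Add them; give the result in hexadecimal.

Add column by column in base 16, right to left:
  4+b = f
  9+c = 5 carry 1
  a+c+1 = 7 carry 1
  8+1+1 = a
  4+d = 1 carry 1
  d+d+1 = b carry 1
  final carry 1

0x1b1a75f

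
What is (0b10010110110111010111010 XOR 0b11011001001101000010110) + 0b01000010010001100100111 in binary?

First 0b10010110110111010111010 XOR 0b11011001001101000010110 = 0b01001111111010010101100.
Add column by column in base 2, right to left:
  0+1 = 1
  0+1 = 1
  1+1 = 0 carry 1
  1+0+1 = 0 carry 1
  0+0+1 = 1
  1+1 = 0 carry 1
  0+0+1 = 1
  1+0 = 1
  0+1 = 1
  0+1 = 1
  1+0 = 1
  0+0 = 0
  1+0 = 1
  1+1 = 0 carry 1
  1+0+1 = 0 carry 1
  1+0+1 = 0 carry 1
  1+1+1 = 1 carry 1
  1+0+1 = 0 carry 1
  1+0+1 = 0 carry 1
  0+0+1 = 1
  0+0 = 0
  1+1 = 0 carry 1
  final carry 1

0b10010010001011111010011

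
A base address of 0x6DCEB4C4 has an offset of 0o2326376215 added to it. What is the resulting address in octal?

0o20112130521

0x6DCEB4C4 = 0o15563532304 in octal.
Add column by column in base 8, right to left:
  4+5 = 1 carry 1
  0+1+1 = 2
  3+2 = 5
  2+6 = 0 carry 1
  3+7+1 = 3 carry 1
  5+3+1 = 1 carry 1
  3+6+1 = 2 carry 1
  6+2+1 = 1 carry 1
  5+3+1 = 1 carry 1
  5+2+1 = 0 carry 1
  1+0+1 = 2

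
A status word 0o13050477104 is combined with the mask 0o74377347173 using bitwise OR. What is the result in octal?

0o77377777177

OR each oct digit independently (no carries):
  1|7=7, 3|4=7, 0|3=3, 5|7=7, 0|7=7, 4|3=7, 7|4=7, 7|7=7, 1|1=1, 0|7=7, 4|3=7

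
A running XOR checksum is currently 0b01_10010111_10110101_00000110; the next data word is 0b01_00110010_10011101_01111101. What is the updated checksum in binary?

0b00101001010010100001111011

XOR bit by bit (1 where the bits differ):
  01100101111011010100000110
^ 01001100101001110101111101
= 00101001010010100001111011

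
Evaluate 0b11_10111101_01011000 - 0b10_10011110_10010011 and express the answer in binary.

0b10001111011000101

Subtract column by column in base 2:
  0-1 → 1 (borrow)
  0-1-1 → 0 (borrow)
  0-0-1 → 1 (borrow)
  1-0-1 → 0
  1-1 → 0
  0-0 → 0
  1-0 → 1
  0-1 → 1 (borrow)
  1-0-1 → 0
  0-1 → 1 (borrow)
  1-1-1 → 1 (borrow)
  1-1-1 → 1 (borrow)
  1-1-1 → 1 (borrow)
  1-0-1 → 0
  0-0 → 0
  1-1 → 0
  1-0 → 1
  1-1 → 0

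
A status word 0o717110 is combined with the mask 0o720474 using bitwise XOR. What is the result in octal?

XOR each oct digit independently (no carries):
  7^7=0, 1^2=3, 7^0=7, 1^4=5, 1^7=6, 0^4=4

0o037564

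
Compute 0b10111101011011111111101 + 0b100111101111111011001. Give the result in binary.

0b11100101001011111010110

Add column by column in base 2, right to left:
  1+1 = 0 carry 1
  0+0+1 = 1
  1+0 = 1
  1+1 = 0 carry 1
  1+1+1 = 1 carry 1
  1+0+1 = 0 carry 1
  1+1+1 = 1 carry 1
  1+1+1 = 1 carry 1
  1+1+1 = 1 carry 1
  1+1+1 = 1 carry 1
  1+1+1 = 1 carry 1
  0+1+1 = 0 carry 1
  1+1+1 = 1 carry 1
  1+0+1 = 0 carry 1
  0+1+1 = 0 carry 1
  1+1+1 = 1 carry 1
  0+1+1 = 0 carry 1
  1+1+1 = 1 carry 1
  1+0+1 = 0 carry 1
  1+0+1 = 0 carry 1
  1+1+1 = 1 carry 1
  0+0+1 = 1
  1+0 = 1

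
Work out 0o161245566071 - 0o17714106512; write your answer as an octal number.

0o141331457357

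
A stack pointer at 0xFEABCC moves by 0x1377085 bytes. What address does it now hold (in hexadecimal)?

Add column by column in base 16, right to left:
  C+5 = 1 carry 1
  C+8+1 = 5 carry 1
  B+0+1 = C
  A+7 = 1 carry 1
  E+7+1 = 6 carry 1
  F+3+1 = 3 carry 1
  0+1+1 = 2

0x2361C51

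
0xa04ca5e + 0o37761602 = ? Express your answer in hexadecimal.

0xa84ade0

0o37761602 = 0x7fe382 in hexadecimal.
Add column by column in base 16, right to left:
  e+2 = 0 carry 1
  5+8+1 = e
  a+3 = d
  c+e = a carry 1
  4+f+1 = 4 carry 1
  0+7+1 = 8
  a+0 = a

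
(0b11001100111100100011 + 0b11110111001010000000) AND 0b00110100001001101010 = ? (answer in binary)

0b100000000100010

Add column by column in base 2, right to left:
  1+0 = 1
  1+0 = 1
  0+0 = 0
  0+0 = 0
  0+0 = 0
  1+0 = 1
  0+0 = 0
  0+1 = 1
  1+0 = 1
  1+1 = 0 carry 1
  1+0+1 = 0 carry 1
  1+0+1 = 0 carry 1
  0+1+1 = 0 carry 1
  0+1+1 = 0 carry 1
  1+1+1 = 1 carry 1
  1+0+1 = 0 carry 1
  0+1+1 = 0 carry 1
  0+1+1 = 0 carry 1
  1+1+1 = 1 carry 1
  1+1+1 = 1 carry 1
  final carry 1
Sum = 0b111000100000110100011; now AND with 0b00110100001001101010:
  111000100000110100011
& 000110100001001101010
= 000000100000000100010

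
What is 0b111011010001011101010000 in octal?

0o73213520

Group the bits in threes: 111 011 010 001 011 101 010 000 → 73213520.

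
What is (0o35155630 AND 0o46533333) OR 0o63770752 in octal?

0o67771772

0o35155630 AND 0o46533333 = 0o04111230.
Then OR with 0o63770752.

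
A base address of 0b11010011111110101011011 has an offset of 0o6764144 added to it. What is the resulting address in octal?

0b11010011111110101011011 = 0o32376533 in octal.
Add column by column in base 8, right to left:
  3+4 = 7
  3+4 = 7
  5+1 = 6
  6+4 = 2 carry 1
  7+6+1 = 6 carry 1
  3+7+1 = 3 carry 1
  2+6+1 = 1 carry 1
  3+0+1 = 4

0o41362677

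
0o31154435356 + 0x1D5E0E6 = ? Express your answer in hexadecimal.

0xCB881BD4

0o31154435356 = 0xC9B23AEE in hexadecimal.
Add column by column in base 16, right to left:
  E+6 = 4 carry 1
  E+E+1 = D carry 1
  A+0+1 = B
  3+E = 1 carry 1
  2+5+1 = 8
  B+D = 8 carry 1
  9+1+1 = B
  C+0 = C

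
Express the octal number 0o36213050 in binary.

0b11110010001011000101000

Each octal digit is 3 bits: 3=011 6=110 2=010 1=001 3=011 0=000 5=101 0=000.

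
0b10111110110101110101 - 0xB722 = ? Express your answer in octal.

0o2633123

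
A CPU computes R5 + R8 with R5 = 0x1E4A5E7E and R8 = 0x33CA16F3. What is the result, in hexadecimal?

0x52147571

Add column by column in base 16, right to left:
  E+3 = 1 carry 1
  7+F+1 = 7 carry 1
  E+6+1 = 5 carry 1
  5+1+1 = 7
  A+A = 4 carry 1
  4+C+1 = 1 carry 1
  E+3+1 = 2 carry 1
  1+3+1 = 5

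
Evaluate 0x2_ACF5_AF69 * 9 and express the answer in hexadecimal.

0x1814A32AB1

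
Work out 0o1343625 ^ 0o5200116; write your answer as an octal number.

XOR each oct digit independently (no carries):
  1^5=4, 3^2=1, 4^0=4, 3^0=3, 6^1=7, 2^1=3, 5^6=3

0o4143733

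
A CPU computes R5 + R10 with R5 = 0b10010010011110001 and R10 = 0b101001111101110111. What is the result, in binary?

Add column by column in base 2, right to left:
  1+1 = 0 carry 1
  0+1+1 = 0 carry 1
  0+1+1 = 0 carry 1
  0+0+1 = 1
  1+1 = 0 carry 1
  1+1+1 = 1 carry 1
  1+1+1 = 1 carry 1
  1+0+1 = 0 carry 1
  0+1+1 = 0 carry 1
  0+1+1 = 0 carry 1
  1+1+1 = 1 carry 1
  0+1+1 = 0 carry 1
  0+1+1 = 0 carry 1
  1+0+1 = 0 carry 1
  0+0+1 = 1
  0+1 = 1
  1+0 = 1
  0+1 = 1

0b111100010001101000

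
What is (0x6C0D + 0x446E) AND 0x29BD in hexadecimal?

0x2039

Add column by column in base 16, right to left:
  D+E = B carry 1
  0+6+1 = 7
  C+4 = 0 carry 1
  6+4+1 = B
Sum = 0xB07B; now AND with 0x29BD:
  B&2=2, 0&9=0, 7&B=3, B&D=9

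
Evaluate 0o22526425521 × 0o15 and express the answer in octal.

Multiply each base-8 digit by 13, carrying:
  1×13 = 13 → write 5 carry 1
  2×13+1 = 27 → write 3 carry 3
  5×13+3 = 68 → write 4 carry 8
  5×13+8 = 73 → write 1 carry 9
  2×13+9 = 35 → write 3 carry 4
  4×13+4 = 56 → write 0 carry 7
  6×13+7 = 85 → write 5 carry 10
  2×13+10 = 36 → write 4 carry 4
  5×13+4 = 69 → write 5 carry 8
  2×13+8 = 34 → write 2 carry 4
  2×13+4 = 30 → write 6 carry 3
  remaining carry: 3

0o362545031435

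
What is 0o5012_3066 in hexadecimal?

0xa0a636

Each octal digit is 3 bits: 5=101 0=000 1=001 2=010 3=011 0=000 6=110 6=110.
Group the bits into nibbles: 1010 0000 1010 0110 0011 0110 → a0a636.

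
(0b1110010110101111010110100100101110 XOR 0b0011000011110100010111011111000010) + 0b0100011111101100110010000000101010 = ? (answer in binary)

First 0b1110010110101111010110100100101110 XOR 0b0011000011110100010111011111000010 = 0b1101010101011011000001111011101100.
Add column by column in base 2, right to left:
  0+0 = 0
  0+1 = 1
  1+0 = 1
  1+1 = 0 carry 1
  0+0+1 = 1
  1+1 = 0 carry 1
  1+0+1 = 0 carry 1
  1+0+1 = 0 carry 1
  0+0+1 = 1
  1+0 = 1
  1+0 = 1
  1+0 = 1
  1+0 = 1
  0+1 = 1
  0+0 = 0
  0+0 = 0
  0+1 = 1
  0+1 = 1
  1+0 = 1
  1+0 = 1
  0+1 = 1
  1+1 = 0 carry 1
  1+0+1 = 0 carry 1
  0+1+1 = 0 carry 1
  1+1+1 = 1 carry 1
  0+1+1 = 0 carry 1
  1+1+1 = 1 carry 1
  0+1+1 = 0 carry 1
  1+1+1 = 1 carry 1
  0+0+1 = 1
  1+0 = 1
  0+0 = 0
  1+1 = 0 carry 1
  1+0+1 = 0 carry 1
  final carry 1

0b10001110101000111110011111100010110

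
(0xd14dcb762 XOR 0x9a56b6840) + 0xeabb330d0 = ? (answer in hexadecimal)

0x135d6b0ff2

First 0xd14dcb762 XOR 0x9a56b6840 = 0x4b1b7df22.
Add column by column in base 16, right to left:
  2+0 = 2
  2+d = f
  f+0 = f
  d+3 = 0 carry 1
  7+3+1 = b
  b+b = 6 carry 1
  1+b+1 = d
  b+a = 5 carry 1
  4+e+1 = 3 carry 1
  final carry 1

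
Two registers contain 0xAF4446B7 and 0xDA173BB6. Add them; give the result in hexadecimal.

0x1895B826D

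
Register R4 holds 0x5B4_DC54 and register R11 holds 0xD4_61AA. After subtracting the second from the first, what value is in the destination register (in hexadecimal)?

Subtract column by column in base 16:
  4-A → A (borrow)
  5-A-1 → A (borrow)
  C-1-1 → A
  D-6 → 7
  4-4 → 0
  B-D → E (borrow)
  5-0-1 → 4

0x4E07AAA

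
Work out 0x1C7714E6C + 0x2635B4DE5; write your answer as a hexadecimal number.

Add column by column in base 16, right to left:
  C+5 = 1 carry 1
  6+E+1 = 5 carry 1
  E+D+1 = C carry 1
  4+4+1 = 9
  1+B = C
  7+5 = C
  7+3 = A
  C+6 = 2 carry 1
  1+2+1 = 4

0x42ACC9C51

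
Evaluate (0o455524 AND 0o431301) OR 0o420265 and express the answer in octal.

0o431365

0o455524 AND 0o431301 = 0o411100.
Then OR with 0o420265.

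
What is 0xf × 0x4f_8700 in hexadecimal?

0x4a8e900

Multiply each base-16 digit by 15, carrying:
  0×15 = 0 → write 0
  0×15 = 0 → write 0
  7×15 = 105 → write 9 carry 6
  8×15+6 = 126 → write e carry 7
  f×15+7 = 232 → write 8 carry 14
  4×15+14 = 74 → write a carry 4
  remaining carry: 4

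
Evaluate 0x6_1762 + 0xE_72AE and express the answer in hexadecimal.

0x148A10

Add column by column in base 16, right to left:
  2+E = 0 carry 1
  6+A+1 = 1 carry 1
  7+2+1 = A
  1+7 = 8
  6+E = 4 carry 1
  final carry 1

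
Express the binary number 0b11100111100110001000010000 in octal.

0o347461020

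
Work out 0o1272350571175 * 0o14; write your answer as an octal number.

Multiply each base-8 digit by 12, carrying:
  5×12 = 60 → write 4 carry 7
  7×12+7 = 91 → write 3 carry 11
  1×12+11 = 23 → write 7 carry 2
  1×12+2 = 14 → write 6 carry 1
  7×12+1 = 85 → write 5 carry 10
  5×12+10 = 70 → write 6 carry 8
  0×12+8 = 8 → write 0 carry 1
  5×12+1 = 61 → write 5 carry 7
  3×12+7 = 43 → write 3 carry 5
  2×12+5 = 29 → write 5 carry 3
  7×12+3 = 87 → write 7 carry 10
  2×12+10 = 34 → write 2 carry 4
  1×12+4 = 16 → write 0 carry 2
  remaining carry: 2

0o20275350656734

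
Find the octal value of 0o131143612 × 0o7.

Multiply each base-8 digit by 7, carrying:
  2×7 = 14 → write 6 carry 1
  1×7+1 = 8 → write 0 carry 1
  6×7+1 = 43 → write 3 carry 5
  3×7+5 = 26 → write 2 carry 3
  4×7+3 = 31 → write 7 carry 3
  1×7+3 = 10 → write 2 carry 1
  1×7+1 = 8 → write 0 carry 1
  3×7+1 = 22 → write 6 carry 2
  1×7+2 = 9 → write 1 carry 1
  remaining carry: 1

0o1160272306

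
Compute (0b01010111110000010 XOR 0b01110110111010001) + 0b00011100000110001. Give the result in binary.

First 0b01010111110000010 XOR 0b01110110111010001 = 0b00100001001010011.
Add column by column in base 2, right to left:
  1+1 = 0 carry 1
  1+0+1 = 0 carry 1
  0+0+1 = 1
  0+0 = 0
  1+1 = 0 carry 1
  0+1+1 = 0 carry 1
  1+0+1 = 0 carry 1
  0+0+1 = 1
  0+0 = 0
  1+0 = 1
  0+0 = 0
  0+1 = 1
  0+1 = 1
  0+1 = 1
  1+0 = 1

0b111101010000100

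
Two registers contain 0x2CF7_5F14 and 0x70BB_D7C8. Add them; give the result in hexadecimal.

0x9DB336DC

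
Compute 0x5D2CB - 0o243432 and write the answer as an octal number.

0x5D2CB = 0o1351313 in octal.
Subtract column by column in base 8:
  3-2 → 1
  1-3 → 6 (borrow)
  3-4-1 → 6 (borrow)
  1-3-1 → 5 (borrow)
  5-4-1 → 0
  3-2 → 1
  1-0 → 1

0o1105661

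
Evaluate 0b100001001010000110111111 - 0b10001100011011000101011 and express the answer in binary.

Subtract column by column in base 2:
  1-1 → 0
  1-1 → 0
  1-0 → 1
  1-1 → 0
  1-0 → 1
  1-1 → 0
  0-0 → 0
  1-0 → 1
  1-0 → 1
  0-1 → 1 (borrow)
  0-1-1 → 0 (borrow)
  0-0-1 → 1 (borrow)
  0-1-1 → 0 (borrow)
  1-1-1 → 1 (borrow)
  0-0-1 → 1 (borrow)
  1-0-1 → 0
  0-0 → 0
  0-1 → 1 (borrow)
  1-1-1 → 1 (borrow)
  0-0-1 → 1 (borrow)
  0-0-1 → 1 (borrow)
  0-0-1 → 1 (borrow)
  0-1-1 → 0 (borrow)
  1-0-1 → 0

0b1111100110101110010100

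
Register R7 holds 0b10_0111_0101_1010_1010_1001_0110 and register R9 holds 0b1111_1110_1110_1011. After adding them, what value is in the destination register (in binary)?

Add column by column in base 2, right to left:
  0+1 = 1
  1+1 = 0 carry 1
  1+0+1 = 0 carry 1
  0+1+1 = 0 carry 1
  1+0+1 = 0 carry 1
  0+1+1 = 0 carry 1
  0+1+1 = 0 carry 1
  1+1+1 = 1 carry 1
  0+0+1 = 1
  1+1 = 0 carry 1
  0+1+1 = 0 carry 1
  1+1+1 = 1 carry 1
  0+1+1 = 0 carry 1
  1+1+1 = 1 carry 1
  0+1+1 = 0 carry 1
  1+1+1 = 1 carry 1
  1+0+1 = 0 carry 1
  0+0+1 = 1
  1+0 = 1
  0+0 = 0
  1+0 = 1
  1+0 = 1
  1+0 = 1
  0+0 = 0
  0+0 = 0
  1+0 = 1

0b10011101101010100110000001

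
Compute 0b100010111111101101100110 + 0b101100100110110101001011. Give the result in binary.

0b1001111100110100010110001

Add column by column in base 2, right to left:
  0+1 = 1
  1+1 = 0 carry 1
  1+0+1 = 0 carry 1
  0+1+1 = 0 carry 1
  0+0+1 = 1
  1+0 = 1
  1+1 = 0 carry 1
  0+0+1 = 1
  1+1 = 0 carry 1
  1+0+1 = 0 carry 1
  0+1+1 = 0 carry 1
  1+1+1 = 1 carry 1
  1+0+1 = 0 carry 1
  1+1+1 = 1 carry 1
  1+1+1 = 1 carry 1
  1+0+1 = 0 carry 1
  1+0+1 = 0 carry 1
  1+1+1 = 1 carry 1
  0+0+1 = 1
  1+0 = 1
  0+1 = 1
  0+1 = 1
  0+0 = 0
  1+1 = 0 carry 1
  final carry 1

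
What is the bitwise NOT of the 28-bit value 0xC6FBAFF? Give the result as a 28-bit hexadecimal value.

Each hex digit d becomes F−d:
  C→3, 6→9, F→0, B→4, A→5, F→0, F→0

0x3904500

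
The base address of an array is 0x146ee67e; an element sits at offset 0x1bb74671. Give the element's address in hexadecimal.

0x30262cef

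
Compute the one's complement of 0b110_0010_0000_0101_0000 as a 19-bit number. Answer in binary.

Invert each bit: 1100010000001010000 → 0011101111110101111.

0b0011101111110101111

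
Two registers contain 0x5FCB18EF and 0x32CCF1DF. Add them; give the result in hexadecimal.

Add column by column in base 16, right to left:
  F+F = E carry 1
  E+D+1 = C carry 1
  8+1+1 = A
  1+F = 0 carry 1
  B+C+1 = 8 carry 1
  C+C+1 = 9 carry 1
  F+2+1 = 2 carry 1
  5+3+1 = 9

0x92980ACE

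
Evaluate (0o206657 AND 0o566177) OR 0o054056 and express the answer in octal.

0o206657 AND 0o566177 = 0o006057.
Then OR with 0o054056.

0o56057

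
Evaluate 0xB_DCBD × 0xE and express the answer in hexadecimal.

0xA61256

Multiply each base-16 digit by 14, carrying:
  D×14 = 182 → write 6 carry 11
  B×14+11 = 165 → write 5 carry 10
  C×14+10 = 178 → write 2 carry 11
  D×14+11 = 193 → write 1 carry 12
  B×14+12 = 166 → write 6 carry 10
  remaining carry: A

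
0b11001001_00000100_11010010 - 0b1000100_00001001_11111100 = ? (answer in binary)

Subtract column by column in base 2:
  0-0 → 0
  1-0 → 1
  0-1 → 1 (borrow)
  0-1-1 → 0 (borrow)
  1-1-1 → 1 (borrow)
  0-1-1 → 0 (borrow)
  1-1-1 → 1 (borrow)
  1-1-1 → 1 (borrow)
  0-1-1 → 0 (borrow)
  0-0-1 → 1 (borrow)
  1-0-1 → 0
  0-1 → 1 (borrow)
  0-0-1 → 1 (borrow)
  0-0-1 → 1 (borrow)
  0-0-1 → 1 (borrow)
  0-0-1 → 1 (borrow)
  1-0-1 → 0
  0-0 → 0
  0-1 → 1 (borrow)
  1-0-1 → 0
  0-0 → 0
  0-0 → 0
  1-1 → 0
  1-0 → 1

0b100001001111101011010110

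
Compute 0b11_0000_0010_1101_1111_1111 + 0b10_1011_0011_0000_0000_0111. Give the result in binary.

0b10110110101111000000110

Add column by column in base 2, right to left:
  1+1 = 0 carry 1
  1+1+1 = 1 carry 1
  1+1+1 = 1 carry 1
  1+0+1 = 0 carry 1
  1+0+1 = 0 carry 1
  1+0+1 = 0 carry 1
  1+0+1 = 0 carry 1
  1+0+1 = 0 carry 1
  1+0+1 = 0 carry 1
  0+0+1 = 1
  1+0 = 1
  1+0 = 1
  0+1 = 1
  1+1 = 0 carry 1
  0+0+1 = 1
  0+0 = 0
  0+1 = 1
  0+1 = 1
  0+0 = 0
  0+1 = 1
  1+0 = 1
  1+1 = 0 carry 1
  final carry 1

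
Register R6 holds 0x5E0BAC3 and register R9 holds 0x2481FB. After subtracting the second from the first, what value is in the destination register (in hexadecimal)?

0x5BC38C8

Subtract column by column in base 16:
  3-B → 8 (borrow)
  C-F-1 → C (borrow)
  A-1-1 → 8
  B-8 → 3
  0-4 → C (borrow)
  E-2-1 → B
  5-0 → 5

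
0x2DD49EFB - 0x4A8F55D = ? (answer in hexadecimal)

0x292BA99E

Subtract column by column in base 16:
  B-D → E (borrow)
  F-5-1 → 9
  E-5 → 9
  9-F → A (borrow)
  4-8-1 → B (borrow)
  D-A-1 → 2
  D-4 → 9
  2-0 → 2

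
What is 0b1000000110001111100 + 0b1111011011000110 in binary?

0b1010000001101000010

Add column by column in base 2, right to left:
  0+0 = 0
  0+1 = 1
  1+1 = 0 carry 1
  1+0+1 = 0 carry 1
  1+0+1 = 0 carry 1
  1+0+1 = 0 carry 1
  1+1+1 = 1 carry 1
  0+1+1 = 0 carry 1
  0+0+1 = 1
  0+1 = 1
  1+1 = 0 carry 1
  1+0+1 = 0 carry 1
  0+1+1 = 0 carry 1
  0+1+1 = 0 carry 1
  0+1+1 = 0 carry 1
  0+1+1 = 0 carry 1
  0+0+1 = 1
  0+0 = 0
  1+0 = 1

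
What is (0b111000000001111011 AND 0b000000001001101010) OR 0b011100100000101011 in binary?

0b11100100001101011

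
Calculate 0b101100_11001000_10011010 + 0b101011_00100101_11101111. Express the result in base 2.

0b10101111110111010001001

Add column by column in base 2, right to left:
  0+1 = 1
  1+1 = 0 carry 1
  0+1+1 = 0 carry 1
  1+1+1 = 1 carry 1
  1+0+1 = 0 carry 1
  0+1+1 = 0 carry 1
  0+1+1 = 0 carry 1
  1+1+1 = 1 carry 1
  0+1+1 = 0 carry 1
  0+0+1 = 1
  0+1 = 1
  1+0 = 1
  0+0 = 0
  0+1 = 1
  1+0 = 1
  1+0 = 1
  0+1 = 1
  0+1 = 1
  1+0 = 1
  1+1 = 0 carry 1
  0+0+1 = 1
  1+1 = 0 carry 1
  final carry 1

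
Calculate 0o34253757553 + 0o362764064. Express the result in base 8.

Add column by column in base 8, right to left:
  3+4 = 7
  5+6 = 3 carry 1
  5+0+1 = 6
  7+4 = 3 carry 1
  5+6+1 = 4 carry 1
  7+7+1 = 7 carry 1
  3+2+1 = 6
  5+6 = 3 carry 1
  2+3+1 = 6
  4+0 = 4
  3+0 = 3

0o34636743637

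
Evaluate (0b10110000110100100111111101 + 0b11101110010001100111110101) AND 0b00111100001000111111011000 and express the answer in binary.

0b11100000000001111010000

Add column by column in base 2, right to left:
  1+1 = 0 carry 1
  0+0+1 = 1
  1+1 = 0 carry 1
  1+0+1 = 0 carry 1
  1+1+1 = 1 carry 1
  1+1+1 = 1 carry 1
  1+1+1 = 1 carry 1
  1+1+1 = 1 carry 1
  1+1+1 = 1 carry 1
  0+0+1 = 1
  0+0 = 0
  1+1 = 0 carry 1
  0+1+1 = 0 carry 1
  0+0+1 = 1
  1+0 = 1
  0+0 = 0
  1+1 = 0 carry 1
  1+0+1 = 0 carry 1
  0+0+1 = 1
  0+1 = 1
  0+1 = 1
  0+1 = 1
  1+0 = 1
  1+1 = 0 carry 1
  0+1+1 = 0 carry 1
  1+1+1 = 1 carry 1
  final carry 1
Sum = 0b110011111000110001111110010; now AND with 0b00111100001000111111011000:
  110011111000110001111110010
& 000111100001000111111011000
= 000011100000000001111010000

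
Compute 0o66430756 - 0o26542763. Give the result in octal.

0o37665773

Subtract column by column in base 8:
  6-3 → 3
  5-6 → 7 (borrow)
  7-7-1 → 7 (borrow)
  0-2-1 → 5 (borrow)
  3-4-1 → 6 (borrow)
  4-5-1 → 6 (borrow)
  6-6-1 → 7 (borrow)
  6-2-1 → 3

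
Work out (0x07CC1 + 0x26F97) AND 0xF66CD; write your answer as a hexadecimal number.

0x26448

Add column by column in base 16, right to left:
  1+7 = 8
  C+9 = 5 carry 1
  C+F+1 = C carry 1
  7+6+1 = E
  0+2 = 2
Sum = 0x2EC58; now AND with 0xF66CD:
  2&F=2, E&6=6, C&6=4, 5&C=4, 8&D=8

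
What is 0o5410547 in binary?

0b101100001000101100111

Each octal digit is 3 bits: 5=101 4=100 1=001 0=000 5=101 4=100 7=111.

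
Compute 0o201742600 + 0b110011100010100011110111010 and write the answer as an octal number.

0b110011100010100011110111010 = 0o634243672 in octal.
Add column by column in base 8, right to left:
  0+2 = 2
  0+7 = 7
  6+6 = 4 carry 1
  2+3+1 = 6
  4+4 = 0 carry 1
  7+2+1 = 2 carry 1
  1+4+1 = 6
  0+3 = 3
  2+6 = 0 carry 1
  final carry 1

0o1036206472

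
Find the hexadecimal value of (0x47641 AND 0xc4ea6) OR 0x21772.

0x65772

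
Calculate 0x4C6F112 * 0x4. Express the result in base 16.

Multiply each base-16 digit by 4, carrying:
  2×4 = 8 → write 8
  1×4 = 4 → write 4
  1×4 = 4 → write 4
  F×4 = 60 → write C carry 3
  6×4+3 = 27 → write B carry 1
  C×4+1 = 49 → write 1 carry 3
  4×4+3 = 19 → write 3 carry 1
  remaining carry: 1

0x131BC448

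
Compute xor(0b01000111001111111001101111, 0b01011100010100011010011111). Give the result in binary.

0b00011011011011100011110000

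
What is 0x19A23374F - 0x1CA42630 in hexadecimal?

Subtract column by column in base 16:
  F-0 → F
  4-3 → 1
  7-6 → 1
  3-2 → 1
  3-4 → F (borrow)
  2-A-1 → 7 (borrow)
  A-C-1 → D (borrow)
  9-1-1 → 7
  1-0 → 1

0x17D7F111F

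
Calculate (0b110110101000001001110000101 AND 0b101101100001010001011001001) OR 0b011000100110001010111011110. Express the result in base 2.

0b111100100110001011111011111

0b110110101000001001110000101 AND 0b101101100001010001011001001 = 0b100100100000000001010000001.
Then OR with 0b011000100110001010111011110.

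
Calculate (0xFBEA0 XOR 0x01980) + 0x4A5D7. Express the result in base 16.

0x144CF7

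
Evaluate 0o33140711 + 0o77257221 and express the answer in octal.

0o132420132

Add column by column in base 8, right to left:
  1+1 = 2
  1+2 = 3
  7+2 = 1 carry 1
  0+7+1 = 0 carry 1
  4+5+1 = 2 carry 1
  1+2+1 = 4
  3+7 = 2 carry 1
  3+7+1 = 3 carry 1
  final carry 1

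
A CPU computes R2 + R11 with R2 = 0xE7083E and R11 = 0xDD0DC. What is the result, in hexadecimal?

0xF4D91A

Add column by column in base 16, right to left:
  E+C = A carry 1
  3+D+1 = 1 carry 1
  8+0+1 = 9
  0+D = D
  7+D = 4 carry 1
  E+0+1 = F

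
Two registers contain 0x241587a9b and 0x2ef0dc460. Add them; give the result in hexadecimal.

0x530663efb

Add column by column in base 16, right to left:
  b+0 = b
  9+6 = f
  a+4 = e
  7+c = 3 carry 1
  8+d+1 = 6 carry 1
  5+0+1 = 6
  1+f = 0 carry 1
  4+e+1 = 3 carry 1
  2+2+1 = 5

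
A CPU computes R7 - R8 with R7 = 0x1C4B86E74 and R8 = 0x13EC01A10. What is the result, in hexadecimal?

Subtract column by column in base 16:
  4-0 → 4
  7-1 → 6
  E-A → 4
  6-1 → 5
  8-0 → 8
  B-C → F (borrow)
  4-E-1 → 5 (borrow)
  C-3-1 → 8
  1-1 → 0

0x85F85464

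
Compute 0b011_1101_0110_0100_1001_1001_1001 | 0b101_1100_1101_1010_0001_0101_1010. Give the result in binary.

OR bit by bit (1 where either bit is 1):
  011110101100100100110011001
| 101110011011010000101011010
= 111110111111110100111011011

0b111110111111110100111011011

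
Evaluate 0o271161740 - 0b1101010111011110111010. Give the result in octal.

0b1101010111011110111010 = 0o15273672 in octal.
Subtract column by column in base 8:
  0-2 → 6 (borrow)
  4-7-1 → 4 (borrow)
  7-6-1 → 0
  1-3 → 6 (borrow)
  6-7-1 → 6 (borrow)
  1-2-1 → 6 (borrow)
  1-5-1 → 3 (borrow)
  7-1-1 → 5
  2-0 → 2

0o253666046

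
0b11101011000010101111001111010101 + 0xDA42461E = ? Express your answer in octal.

0b11101011000010101111001111010101 = 0o35302571725 in octal.
0xDA42461E = 0o33220443036 in octal.
Add column by column in base 8, right to left:
  5+6 = 3 carry 1
  2+3+1 = 6
  7+0 = 7
  1+3 = 4
  7+4 = 3 carry 1
  5+4+1 = 2 carry 1
  2+0+1 = 3
  0+2 = 2
  3+2 = 5
  5+3 = 0 carry 1
  3+3+1 = 7

0o70523234763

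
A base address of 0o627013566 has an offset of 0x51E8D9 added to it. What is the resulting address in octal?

0x51E8D9 = 0o24364331 in octal.
Add column by column in base 8, right to left:
  6+1 = 7
  6+3 = 1 carry 1
  5+3+1 = 1 carry 1
  3+4+1 = 0 carry 1
  1+6+1 = 0 carry 1
  0+3+1 = 4
  7+4 = 3 carry 1
  2+2+1 = 5
  6+0 = 6

0o653400117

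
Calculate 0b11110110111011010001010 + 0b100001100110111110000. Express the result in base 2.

Add column by column in base 2, right to left:
  0+0 = 0
  1+0 = 1
  0+0 = 0
  1+0 = 1
  0+1 = 1
  0+1 = 1
  0+1 = 1
  1+1 = 0 carry 1
  0+1+1 = 0 carry 1
  1+0+1 = 0 carry 1
  1+1+1 = 1 carry 1
  0+1+1 = 0 carry 1
  1+0+1 = 0 carry 1
  1+0+1 = 0 carry 1
  1+1+1 = 1 carry 1
  0+1+1 = 0 carry 1
  1+0+1 = 0 carry 1
  1+0+1 = 0 carry 1
  0+0+1 = 1
  1+0 = 1
  1+1 = 0 carry 1
  1+0+1 = 0 carry 1
  1+0+1 = 0 carry 1
  final carry 1

0b100011000100010001111010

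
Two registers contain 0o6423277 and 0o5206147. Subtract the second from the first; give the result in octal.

Subtract column by column in base 8:
  7-7 → 0
  7-4 → 3
  2-1 → 1
  3-6 → 5 (borrow)
  2-0-1 → 1
  4-2 → 2
  6-5 → 1

0o1215130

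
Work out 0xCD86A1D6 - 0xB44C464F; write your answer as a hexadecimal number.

0x193A5B87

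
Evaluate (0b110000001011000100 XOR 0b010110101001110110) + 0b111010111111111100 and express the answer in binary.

0b1100001100010101110

First 0b110000001011000100 XOR 0b010110101001110110 = 0b100110100010110010.
Add column by column in base 2, right to left:
  0+0 = 0
  1+0 = 1
  0+1 = 1
  0+1 = 1
  1+1 = 0 carry 1
  1+1+1 = 1 carry 1
  0+1+1 = 0 carry 1
  1+1+1 = 1 carry 1
  0+1+1 = 0 carry 1
  0+1+1 = 0 carry 1
  0+1+1 = 0 carry 1
  1+1+1 = 1 carry 1
  0+0+1 = 1
  1+1 = 0 carry 1
  1+0+1 = 0 carry 1
  0+1+1 = 0 carry 1
  0+1+1 = 0 carry 1
  1+1+1 = 1 carry 1
  final carry 1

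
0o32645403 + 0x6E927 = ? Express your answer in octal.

0x6E927 = 0o1564447 in octal.
Add column by column in base 8, right to left:
  3+7 = 2 carry 1
  0+4+1 = 5
  4+4 = 0 carry 1
  5+4+1 = 2 carry 1
  4+6+1 = 3 carry 1
  6+5+1 = 4 carry 1
  2+1+1 = 4
  3+0 = 3

0o34432052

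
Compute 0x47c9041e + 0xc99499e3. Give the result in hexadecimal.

Add column by column in base 16, right to left:
  e+3 = 1 carry 1
  1+e+1 = 0 carry 1
  4+9+1 = e
  0+9 = 9
  9+4 = d
  c+9 = 5 carry 1
  7+9+1 = 1 carry 1
  4+c+1 = 1 carry 1
  final carry 1

0x1115d9e01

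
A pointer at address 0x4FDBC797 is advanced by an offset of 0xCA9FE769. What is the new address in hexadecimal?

Add column by column in base 16, right to left:
  7+9 = 0 carry 1
  9+6+1 = 0 carry 1
  7+7+1 = F
  C+E = A carry 1
  B+F+1 = B carry 1
  D+9+1 = 7 carry 1
  F+A+1 = A carry 1
  4+C+1 = 1 carry 1
  final carry 1

0x11A7BAF00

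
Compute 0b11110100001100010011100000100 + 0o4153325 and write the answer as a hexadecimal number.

0x1E96FDD9

0b11110100001100010011100000100 = 0x1E862704 in hexadecimal.
0o4153325 = 0x10D6D5 in hexadecimal.
Add column by column in base 16, right to left:
  4+5 = 9
  0+D = D
  7+6 = D
  2+D = F
  6+0 = 6
  8+1 = 9
  E+0 = E
  1+0 = 1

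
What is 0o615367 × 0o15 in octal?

0o12057213

Multiply each base-8 digit by 13, carrying:
  7×13 = 91 → write 3 carry 11
  6×13+11 = 89 → write 1 carry 11
  3×13+11 = 50 → write 2 carry 6
  5×13+6 = 71 → write 7 carry 8
  1×13+8 = 21 → write 5 carry 2
  6×13+2 = 80 → write 0 carry 10
  remaining carry: 12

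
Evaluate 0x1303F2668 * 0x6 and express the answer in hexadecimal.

Multiply each base-16 digit by 6, carrying:
  8×6 = 48 → write 0 carry 3
  6×6+3 = 39 → write 7 carry 2
  6×6+2 = 38 → write 6 carry 2
  2×6+2 = 14 → write E
  F×6 = 90 → write A carry 5
  3×6+5 = 23 → write 7 carry 1
  0×6+1 = 1 → write 1
  3×6 = 18 → write 2 carry 1
  1×6+1 = 7 → write 7

0x7217AE670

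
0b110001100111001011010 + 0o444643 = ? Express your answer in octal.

0o6613775

0b110001100111001011010 = 0o6147132 in octal.
Add column by column in base 8, right to left:
  2+3 = 5
  3+4 = 7
  1+6 = 7
  7+4 = 3 carry 1
  4+4+1 = 1 carry 1
  1+4+1 = 6
  6+0 = 6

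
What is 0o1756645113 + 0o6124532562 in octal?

0o10103377675

Add column by column in base 8, right to left:
  3+2 = 5
  1+6 = 7
  1+5 = 6
  5+2 = 7
  4+3 = 7
  6+5 = 3 carry 1
  6+4+1 = 3 carry 1
  5+2+1 = 0 carry 1
  7+1+1 = 1 carry 1
  1+6+1 = 0 carry 1
  final carry 1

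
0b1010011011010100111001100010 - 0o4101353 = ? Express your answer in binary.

0o4101353 = 0b100001000001011101011 in binary.
Subtract column by column in base 2:
  0-1 → 1 (borrow)
  1-1-1 → 1 (borrow)
  0-0-1 → 1 (borrow)
  0-1-1 → 0 (borrow)
  0-0-1 → 1 (borrow)
  1-1-1 → 1 (borrow)
  1-1-1 → 1 (borrow)
  0-1-1 → 0 (borrow)
  0-0-1 → 1 (borrow)
  1-1-1 → 1 (borrow)
  1-0-1 → 0
  1-0 → 1
  0-0 → 0
  0-0 → 0
  1-0 → 1
  0-1 → 1 (borrow)
  1-0-1 → 0
  0-0 → 0
  1-0 → 1
  1-0 → 1
  0-1 → 1 (borrow)
  1-0-1 → 0
  1-0 → 1
  0-0 → 0
  0-0 → 0
  1-0 → 1
  0-0 → 0
  1-0 → 1

0b1010010111001100101101110111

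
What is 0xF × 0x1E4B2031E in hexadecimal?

0x1C666E2EC2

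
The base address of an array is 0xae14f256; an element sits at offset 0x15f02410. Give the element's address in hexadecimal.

Add column by column in base 16, right to left:
  6+0 = 6
  5+1 = 6
  2+4 = 6
  f+2 = 1 carry 1
  4+0+1 = 5
  1+f = 0 carry 1
  e+5+1 = 4 carry 1
  a+1+1 = c

0xc4051666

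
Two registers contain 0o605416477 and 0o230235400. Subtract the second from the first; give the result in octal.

0o355161077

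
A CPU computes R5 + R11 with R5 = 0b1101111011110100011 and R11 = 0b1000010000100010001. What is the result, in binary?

Add column by column in base 2, right to left:
  1+1 = 0 carry 1
  1+0+1 = 0 carry 1
  0+0+1 = 1
  0+0 = 0
  0+1 = 1
  1+0 = 1
  0+0 = 0
  1+0 = 1
  1+1 = 0 carry 1
  1+0+1 = 0 carry 1
  1+0+1 = 0 carry 1
  0+0+1 = 1
  1+0 = 1
  1+1 = 0 carry 1
  1+0+1 = 0 carry 1
  1+0+1 = 0 carry 1
  0+0+1 = 1
  1+0 = 1
  1+1 = 0 carry 1
  final carry 1

0b10110001100010110100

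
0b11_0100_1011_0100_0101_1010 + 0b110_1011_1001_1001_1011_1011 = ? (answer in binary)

0b101000000100111000010101

Add column by column in base 2, right to left:
  0+1 = 1
  1+1 = 0 carry 1
  0+0+1 = 1
  1+1 = 0 carry 1
  1+1+1 = 1 carry 1
  0+1+1 = 0 carry 1
  1+0+1 = 0 carry 1
  0+1+1 = 0 carry 1
  0+1+1 = 0 carry 1
  0+0+1 = 1
  1+0 = 1
  0+1 = 1
  1+1 = 0 carry 1
  1+0+1 = 0 carry 1
  0+0+1 = 1
  1+1 = 0 carry 1
  0+1+1 = 0 carry 1
  0+1+1 = 0 carry 1
  1+0+1 = 0 carry 1
  0+1+1 = 0 carry 1
  1+0+1 = 0 carry 1
  1+1+1 = 1 carry 1
  0+1+1 = 0 carry 1
  final carry 1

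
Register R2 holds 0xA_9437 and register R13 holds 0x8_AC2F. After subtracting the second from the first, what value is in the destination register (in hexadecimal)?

0x1E808

Subtract column by column in base 16:
  7-F → 8 (borrow)
  3-2-1 → 0
  4-C → 8 (borrow)
  9-A-1 → E (borrow)
  A-8-1 → 1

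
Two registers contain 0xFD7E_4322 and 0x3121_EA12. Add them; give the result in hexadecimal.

0x12EA02D34

Add column by column in base 16, right to left:
  2+2 = 4
  2+1 = 3
  3+A = D
  4+E = 2 carry 1
  E+1+1 = 0 carry 1
  7+2+1 = A
  D+1 = E
  F+3 = 2 carry 1
  final carry 1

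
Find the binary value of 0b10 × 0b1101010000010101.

Multiply each base-2 digit by 2, carrying:
  1×2 = 2 → write 0 carry 1
  0×2+1 = 1 → write 1
  1×2 = 2 → write 0 carry 1
  0×2+1 = 1 → write 1
  1×2 = 2 → write 0 carry 1
  0×2+1 = 1 → write 1
  0×2 = 0 → write 0
  0×2 = 0 → write 0
  0×2 = 0 → write 0
  0×2 = 0 → write 0
  1×2 = 2 → write 0 carry 1
  0×2+1 = 1 → write 1
  1×2 = 2 → write 0 carry 1
  0×2+1 = 1 → write 1
  1×2 = 2 → write 0 carry 1
  1×2+1 = 3 → write 1 carry 1
  remaining carry: 1

0b11010100000101010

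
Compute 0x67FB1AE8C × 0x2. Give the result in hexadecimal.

0xCFF635D18

Multiply each base-16 digit by 2, carrying:
  C×2 = 24 → write 8 carry 1
  8×2+1 = 17 → write 1 carry 1
  E×2+1 = 29 → write D carry 1
  A×2+1 = 21 → write 5 carry 1
  1×2+1 = 3 → write 3
  B×2 = 22 → write 6 carry 1
  F×2+1 = 31 → write F carry 1
  7×2+1 = 15 → write F
  6×2 = 12 → write C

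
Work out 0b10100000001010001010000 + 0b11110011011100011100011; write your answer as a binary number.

0b110010011100110100110011

Add column by column in base 2, right to left:
  0+1 = 1
  0+1 = 1
  0+0 = 0
  0+0 = 0
  1+0 = 1
  0+1 = 1
  1+1 = 0 carry 1
  0+1+1 = 0 carry 1
  0+0+1 = 1
  0+0 = 0
  1+0 = 1
  0+1 = 1
  1+1 = 0 carry 1
  0+1+1 = 0 carry 1
  0+0+1 = 1
  0+1 = 1
  0+1 = 1
  0+0 = 0
  0+0 = 0
  0+1 = 1
  1+1 = 0 carry 1
  0+1+1 = 0 carry 1
  1+1+1 = 1 carry 1
  final carry 1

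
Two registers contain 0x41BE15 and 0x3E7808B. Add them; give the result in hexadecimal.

0x4293EA0

Add column by column in base 16, right to left:
  5+B = 0 carry 1
  1+8+1 = A
  E+0 = E
  B+8 = 3 carry 1
  1+7+1 = 9
  4+E = 2 carry 1
  0+3+1 = 4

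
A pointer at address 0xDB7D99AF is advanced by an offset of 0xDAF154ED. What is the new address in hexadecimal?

Add column by column in base 16, right to left:
  F+D = C carry 1
  A+E+1 = 9 carry 1
  9+4+1 = E
  9+5 = E
  D+1 = E
  7+F = 6 carry 1
  B+A+1 = 6 carry 1
  D+D+1 = B carry 1
  final carry 1

0x1B66EEE9C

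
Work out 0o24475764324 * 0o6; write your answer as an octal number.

Multiply each base-8 digit by 6, carrying:
  4×6 = 24 → write 0 carry 3
  2×6+3 = 15 → write 7 carry 1
  3×6+1 = 19 → write 3 carry 2
  4×6+2 = 26 → write 2 carry 3
  6×6+3 = 39 → write 7 carry 4
  7×6+4 = 46 → write 6 carry 5
  5×6+5 = 35 → write 3 carry 4
  7×6+4 = 46 → write 6 carry 5
  4×6+5 = 29 → write 5 carry 3
  4×6+3 = 27 → write 3 carry 3
  2×6+3 = 15 → write 7 carry 1
  remaining carry: 1

0o173563672370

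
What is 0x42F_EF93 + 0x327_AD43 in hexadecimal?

0x7579CD6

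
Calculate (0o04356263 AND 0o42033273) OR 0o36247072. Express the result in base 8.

0o36257273

0o04356263 AND 0o42033273 = 0o00012263.
Then OR with 0o36247072.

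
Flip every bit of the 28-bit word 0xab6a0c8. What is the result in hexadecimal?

Each hex digit d becomes f−d:
  a→5, b→4, 6→9, a→5, 0→f, c→3, 8→7

0x5495f37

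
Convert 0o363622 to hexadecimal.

0x1E792

Each octal digit is 3 bits: 3=011 6=110 3=011 6=110 2=010 2=010.
Group the bits into nibbles: 0001 1110 0111 1001 0010 → 1E792.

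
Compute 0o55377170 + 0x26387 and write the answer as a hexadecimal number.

0xB861FF

0o55377170 = 0xB5FE78 in hexadecimal.
Add column by column in base 16, right to left:
  8+7 = F
  7+8 = F
  E+3 = 1 carry 1
  F+6+1 = 6 carry 1
  5+2+1 = 8
  B+0 = B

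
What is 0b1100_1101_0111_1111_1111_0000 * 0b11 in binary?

Multiply each base-2 digit by 3, carrying:
  0×3 = 0 → write 0
  0×3 = 0 → write 0
  0×3 = 0 → write 0
  0×3 = 0 → write 0
  1×3 = 3 → write 1 carry 1
  1×3+1 = 4 → write 0 carry 2
  1×3+2 = 5 → write 1 carry 2
  1×3+2 = 5 → write 1 carry 2
  1×3+2 = 5 → write 1 carry 2
  1×3+2 = 5 → write 1 carry 2
  1×3+2 = 5 → write 1 carry 2
  1×3+2 = 5 → write 1 carry 2
  1×3+2 = 5 → write 1 carry 2
  1×3+2 = 5 → write 1 carry 2
  1×3+2 = 5 → write 1 carry 2
  0×3+2 = 2 → write 0 carry 1
  1×3+1 = 4 → write 0 carry 2
  0×3+2 = 2 → write 0 carry 1
  1×3+1 = 4 → write 0 carry 2
  1×3+2 = 5 → write 1 carry 2
  0×3+2 = 2 → write 0 carry 1
  0×3+1 = 1 → write 1
  1×3 = 3 → write 1 carry 1
  1×3+1 = 4 → write 0 carry 2
  remaining carry: 10

0b10011010000111111111010000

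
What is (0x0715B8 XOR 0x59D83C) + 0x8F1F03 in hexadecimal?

0xEDEC87

First 0x0715B8 XOR 0x59D83C = 0x5ECD84.
Add column by column in base 16, right to left:
  4+3 = 7
  8+0 = 8
  D+F = C carry 1
  C+1+1 = E
  E+F = D carry 1
  5+8+1 = E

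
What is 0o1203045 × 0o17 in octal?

Multiply each base-8 digit by 15, carrying:
  5×15 = 75 → write 3 carry 9
  4×15+9 = 69 → write 5 carry 8
  0×15+8 = 8 → write 0 carry 1
  3×15+1 = 46 → write 6 carry 5
  0×15+5 = 5 → write 5
  2×15 = 30 → write 6 carry 3
  1×15+3 = 18 → write 2 carry 2
  remaining carry: 2

0o22656053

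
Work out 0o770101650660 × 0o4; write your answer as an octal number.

Multiply each base-8 digit by 4, carrying:
  0×4 = 0 → write 0
  6×4 = 24 → write 0 carry 3
  6×4+3 = 27 → write 3 carry 3
  0×4+3 = 3 → write 3
  5×4 = 20 → write 4 carry 2
  6×4+2 = 26 → write 2 carry 3
  1×4+3 = 7 → write 7
  0×4 = 0 → write 0
  1×4 = 4 → write 4
  0×4 = 0 → write 0
  7×4 = 28 → write 4 carry 3
  7×4+3 = 31 → write 7 carry 3
  remaining carry: 3

0o3740407243300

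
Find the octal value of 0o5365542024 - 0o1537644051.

Subtract column by column in base 8:
  4-1 → 3
  2-5 → 5 (borrow)
  0-0-1 → 7 (borrow)
  2-4-1 → 5 (borrow)
  4-4-1 → 7 (borrow)
  5-6-1 → 6 (borrow)
  5-7-1 → 5 (borrow)
  6-3-1 → 2
  3-5 → 6 (borrow)
  5-1-1 → 3

0o3625675753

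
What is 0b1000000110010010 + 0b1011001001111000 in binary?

Add column by column in base 2, right to left:
  0+0 = 0
  1+0 = 1
  0+0 = 0
  0+1 = 1
  1+1 = 0 carry 1
  0+1+1 = 0 carry 1
  0+1+1 = 0 carry 1
  1+0+1 = 0 carry 1
  1+0+1 = 0 carry 1
  0+1+1 = 0 carry 1
  0+0+1 = 1
  0+0 = 0
  0+1 = 1
  0+1 = 1
  0+0 = 0
  1+1 = 0 carry 1
  final carry 1

0b10011010000001010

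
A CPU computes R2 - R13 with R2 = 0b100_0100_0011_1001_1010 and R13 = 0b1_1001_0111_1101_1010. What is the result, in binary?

Subtract column by column in base 2:
  0-0 → 0
  1-1 → 0
  0-0 → 0
  1-1 → 0
  1-1 → 0
  0-0 → 0
  0-1 → 1 (borrow)
  1-1-1 → 1 (borrow)
  1-1-1 → 1 (borrow)
  1-1-1 → 1 (borrow)
  0-1-1 → 0 (borrow)
  0-0-1 → 1 (borrow)
  0-1-1 → 0 (borrow)
  0-0-1 → 1 (borrow)
  1-0-1 → 0
  0-1 → 1 (borrow)
  0-1-1 → 0 (borrow)
  0-0-1 → 1 (borrow)
  1-0-1 → 0

0b101010101111000000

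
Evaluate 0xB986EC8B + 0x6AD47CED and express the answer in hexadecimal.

0x1245B6978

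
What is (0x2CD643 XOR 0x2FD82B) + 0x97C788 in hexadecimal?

0x9AD5F0

First 0x2CD643 XOR 0x2FD82B = 0x030E68.
Add column by column in base 16, right to left:
  8+8 = 0 carry 1
  6+8+1 = F
  E+7 = 5 carry 1
  0+C+1 = D
  3+7 = A
  0+9 = 9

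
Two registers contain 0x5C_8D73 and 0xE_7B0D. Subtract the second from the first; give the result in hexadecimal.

0x4E1266

Subtract column by column in base 16:
  3-D → 6 (borrow)
  7-0-1 → 6
  D-B → 2
  8-7 → 1
  C-E → E (borrow)
  5-0-1 → 4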